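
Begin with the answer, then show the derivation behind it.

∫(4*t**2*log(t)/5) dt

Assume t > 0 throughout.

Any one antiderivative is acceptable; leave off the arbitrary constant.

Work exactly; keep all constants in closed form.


The answer is 4*t**3*log(t)/15 - 4*t**3/45.
Step 1. Integrate ∫(4*t**2*log(t)/5) dt by parts with u = log(t), dv = (4*t**2/5) dt, so v = 4*t**3/15 [assuming t > 0]: now 4*t**3*log(t)/15 + ∫(-4*t**2/15) dt.
Step 2. Evaluate the standard form: now 4*t**3*log(t)/15 - 4*t**3/45.
Answer: 4*t**3*log(t)/15 - 4*t**3/45.


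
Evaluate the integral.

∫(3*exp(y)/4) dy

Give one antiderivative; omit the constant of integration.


Answer: 3*exp(y)/4.


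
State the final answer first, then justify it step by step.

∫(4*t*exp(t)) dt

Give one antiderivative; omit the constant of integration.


The answer is 4*t*exp(t) - 4*exp(t).
Step 1. Integrate ∫(4*t*exp(t)) dt by parts with u = t, dv = (4*exp(t)) dt, so v = 4*exp(t): now 4*t*exp(t) + ∫(-4*exp(t)) dt.
Step 2. Evaluate the standard form: now 4*t*exp(t) - 4*exp(t).
Answer: 4*t*exp(t) - 4*exp(t).


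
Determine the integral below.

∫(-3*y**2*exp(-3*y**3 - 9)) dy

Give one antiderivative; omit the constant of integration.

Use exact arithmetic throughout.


Answer: exp(-3*y**3 - 9)/3.


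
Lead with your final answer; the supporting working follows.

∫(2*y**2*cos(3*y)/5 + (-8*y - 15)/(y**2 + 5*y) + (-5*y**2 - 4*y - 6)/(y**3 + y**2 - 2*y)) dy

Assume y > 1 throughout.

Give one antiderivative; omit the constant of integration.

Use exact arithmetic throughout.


The answer is 2*y**2*sin(3*y)/15 + 4*y*cos(3*y)/45 - 5*log(y - 1) - 3*log(y + 2) - 5*log(y + 5) - 4*sin(3*y)/135.
Step 1. Rewrite: now ∫(2*y**2*cos(3*y)/5) dy + ∫((-8*y - 15)/(y**2 + 5*y)) dy + ∫((-5*y**2 - 4*y - 6)/(y**3 + y**2 - 2*y)) dy.
Step 2. Decompose ∫((-8*y - 15)/(y**2 + 5*y)) dy by partial fractions, (-8*y - 15)/(y**2 + 5*y) = -5/(y + 5) - 3/y: now ∫(-3/y) dy + ∫(2*y**2*cos(3*y)/5) dy + ∫((-5*y**2 - 4*y - 6)/(y**3 + y**2 - 2*y)) dy + ∫(-5/(y + 5)) dy.
Step 3. Evaluate the standard form [assuming y > 0]: now -3*log(y) + ∫(2*y**2*cos(3*y)/5) dy + ∫((-5*y**2 - 4*y - 6)/(y**3 + y**2 - 2*y)) dy + ∫(-5/(y + 5)) dy.
Step 4. Evaluate the standard form [assuming y > -5]: now -3*log(y) - 5*log(y + 5) + ∫(2*y**2*cos(3*y)/5) dy + ∫((-5*y**2 - 4*y - 6)/(y**3 + y**2 - 2*y)) dy.
Step 5. Integrate ∫(2*y**2*cos(3*y)/5) dy by parts with u = y**2, dv = (2*cos(3*y)/5) dy, so v = 2*sin(3*y)/15: now 2*y**2*sin(3*y)/15 - 3*log(y) - 5*log(y + 5) + ∫(-4*y*sin(3*y)/15) dy + ∫((-5*y**2 - 4*y - 6)/(y**3 + y**2 - 2*y)) dy.
Step 6. Integrate ∫(-4*y*sin(3*y)/15) dy by parts with u = y, dv = (-4*sin(3*y)/15) dy, so v = 4*cos(3*y)/45: now 2*y**2*sin(3*y)/15 + 4*y*cos(3*y)/45 - 3*log(y) - 5*log(y + 5) + ∫((-5*y**2 - 4*y - 6)/(y**3 + y**2 - 2*y)) dy + ∫(-4*cos(3*y)/45) dy.
Step 7. Evaluate the standard form: now 2*y**2*sin(3*y)/15 + 4*y*cos(3*y)/45 - 3*log(y) - 5*log(y + 5) - 4*sin(3*y)/135 + ∫((-5*y**2 - 4*y - 6)/(y**3 + y**2 - 2*y)) dy.
Step 8. Decompose ∫((-5*y**2 - 4*y - 6)/(y**3 + y**2 - 2*y)) dy by partial fractions, (-5*y**2 - 4*y - 6)/(y**3 + y**2 - 2*y) = -3/(y + 2) - 5/(y - 1) + 3/y: now 2*y**2*sin(3*y)/15 + 4*y*cos(3*y)/45 - 3*log(y) - 5*log(y + 5) - 4*sin(3*y)/135 + ∫(3/y) dy + ∫(-5/(y - 1)) dy + ∫(-3/(y + 2)) dy.
Step 9. Evaluate the standard form [assuming y > 0]: now 2*y**2*sin(3*y)/15 + 4*y*cos(3*y)/45 - 5*log(y + 5) - 4*sin(3*y)/135 + ∫(-5/(y - 1)) dy + ∫(-3/(y + 2)) dy.
Step 10. Evaluate the standard form [assuming y > -2]: now 2*y**2*sin(3*y)/15 + 4*y*cos(3*y)/45 - 3*log(y + 2) - 5*log(y + 5) - 4*sin(3*y)/135 + ∫(-5/(y - 1)) dy.
Step 11. Evaluate the standard form [assuming y > 1]: now 2*y**2*sin(3*y)/15 + 4*y*cos(3*y)/45 - 5*log(y - 1) - 3*log(y + 2) - 5*log(y + 5) - 4*sin(3*y)/135.
Answer: 2*y**2*sin(3*y)/15 + 4*y*cos(3*y)/45 - 5*log(y - 1) - 3*log(y + 2) - 5*log(y + 5) - 4*sin(3*y)/135.


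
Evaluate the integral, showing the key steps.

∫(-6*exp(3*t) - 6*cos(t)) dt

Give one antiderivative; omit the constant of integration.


Step 1. Rewrite: now ∫(-6*exp(3*t)) dt + ∫(-6*cos(t)) dt.
Step 2. Evaluate the standard form: now -6*sin(t) + ∫(-6*exp(3*t)) dt.
Step 3. Evaluate the standard form: now -2*exp(3*t) - 6*sin(t).
Answer: -2*exp(3*t) - 6*sin(t).


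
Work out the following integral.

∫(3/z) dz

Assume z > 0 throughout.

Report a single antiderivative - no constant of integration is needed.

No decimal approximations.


Answer: 3*log(z).


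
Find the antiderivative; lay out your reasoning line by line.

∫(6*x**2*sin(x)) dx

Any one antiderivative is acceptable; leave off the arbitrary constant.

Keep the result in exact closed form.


Step 1. Integrate ∫(6*x**2*sin(x)) dx by parts with u = x**2, dv = (6*sin(x)) dx, so v = -6*cos(x): now -6*x**2*cos(x) + ∫(12*x*cos(x)) dx.
Step 2. Integrate ∫(12*x*cos(x)) dx by parts with u = x, dv = (12*cos(x)) dx, so v = 12*sin(x): now -6*x**2*cos(x) + 12*x*sin(x) + ∫(-12*sin(x)) dx.
Step 3. Evaluate the standard form: now -6*x**2*cos(x) + 12*x*sin(x) + 12*cos(x).
Answer: -6*x**2*cos(x) + 12*x*sin(x) + 12*cos(x).


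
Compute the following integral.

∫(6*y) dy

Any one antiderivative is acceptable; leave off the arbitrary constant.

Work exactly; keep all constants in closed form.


Answer: 3*y**2.


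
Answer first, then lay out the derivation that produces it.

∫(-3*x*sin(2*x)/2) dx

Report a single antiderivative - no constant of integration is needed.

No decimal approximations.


The answer is 3*x*cos(2*x)/4 - 3*sin(2*x)/8.
Step 1. Integrate ∫(-3*x*sin(2*x)/2) dx by parts with u = x, dv = (-3*sin(2*x)/2) dx, so v = 3*cos(2*x)/4: now 3*x*cos(2*x)/4 + ∫(-3*cos(2*x)/4) dx.
Step 2. Evaluate the standard form: now 3*x*cos(2*x)/4 - 3*sin(2*x)/8.
Answer: 3*x*cos(2*x)/4 - 3*sin(2*x)/8.


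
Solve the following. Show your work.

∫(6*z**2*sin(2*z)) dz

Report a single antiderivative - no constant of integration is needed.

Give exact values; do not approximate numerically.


Step 1. Integrate ∫(6*z**2*sin(2*z)) dz by parts with u = z**2, dv = (6*sin(2*z)) dz, so v = -3*cos(2*z): now -3*z**2*cos(2*z) + ∫(6*z*cos(2*z)) dz.
Step 2. Integrate ∫(6*z*cos(2*z)) dz by parts with u = z, dv = (6*cos(2*z)) dz, so v = 3*sin(2*z): now -3*z**2*cos(2*z) + 3*z*sin(2*z) + ∫(-3*sin(2*z)) dz.
Step 3. Evaluate the standard form: now -3*z**2*cos(2*z) + 3*z*sin(2*z) + 3*cos(2*z)/2.
Answer: -3*z**2*cos(2*z) + 3*z*sin(2*z) + 3*cos(2*z)/2.


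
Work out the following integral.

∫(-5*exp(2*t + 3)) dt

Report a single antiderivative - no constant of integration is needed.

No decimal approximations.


Answer: -5*exp(2*t + 3)/2.


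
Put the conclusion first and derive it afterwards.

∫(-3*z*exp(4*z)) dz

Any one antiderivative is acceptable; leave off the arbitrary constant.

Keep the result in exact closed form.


The answer is -3*z*exp(4*z)/4 + 3*exp(4*z)/16.
Step 1. Integrate ∫(-3*z*exp(4*z)) dz by parts with u = z, dv = (-3*exp(4*z)) dz, so v = -3*exp(4*z)/4: now -3*z*exp(4*z)/4 + ∫(3*exp(4*z)/4) dz.
Step 2. Evaluate the standard form: now -3*z*exp(4*z)/4 + 3*exp(4*z)/16.
Answer: -3*z*exp(4*z)/4 + 3*exp(4*z)/16.


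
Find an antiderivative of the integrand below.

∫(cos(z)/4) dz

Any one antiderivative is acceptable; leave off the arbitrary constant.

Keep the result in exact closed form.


Answer: sin(z)/4.


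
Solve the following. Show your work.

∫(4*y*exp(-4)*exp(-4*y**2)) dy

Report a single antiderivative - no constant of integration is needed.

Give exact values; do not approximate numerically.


Step 1. Substitute u = y**2 + 1, turning ∫(4*y*exp(-4)*exp(-4*y**2)) dy into ∫(2*exp(-4*u)) du: now ∫(2*exp(-4*u)) du.
Step 2. Evaluate the standard form: now -exp(-4*u)/2.
Step 3. Substitute back u = y**2 + 1: now -exp(-4*y**2 - 4)/2.
Answer: -exp(-4*y**2 - 4)/2.


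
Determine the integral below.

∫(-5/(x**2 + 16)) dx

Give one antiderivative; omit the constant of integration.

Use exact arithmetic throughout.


Answer: -5*atan(x/4)/4.


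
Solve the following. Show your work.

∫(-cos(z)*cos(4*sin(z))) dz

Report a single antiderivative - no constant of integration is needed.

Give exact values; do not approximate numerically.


Step 1. Substitute u = sin(z), turning ∫(-cos(z)*cos(4*sin(z))) dz into ∫(-cos(4*u)) du: now ∫(-cos(4*u)) du.
Step 2. Evaluate the standard form: now -sin(4*u)/4.
Step 3. Substitute back u = sin(z): now -sin(4*sin(z))/4.
Answer: -sin(4*sin(z))/4.


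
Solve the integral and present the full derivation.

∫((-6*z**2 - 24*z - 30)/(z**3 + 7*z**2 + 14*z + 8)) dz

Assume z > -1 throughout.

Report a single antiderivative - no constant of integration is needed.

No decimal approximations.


Step 1. Decompose ∫((-6*z**2 - 24*z - 30)/(z**3 + 7*z**2 + 14*z + 8)) dz by partial fractions, (-6*z**2 - 24*z - 30)/(z**3 + 7*z**2 + 14*z + 8) = -5/(z + 4) + 3/(z + 2) - 4/(z + 1): now ∫(-4/(z + 1)) dz + ∫(3/(z + 2)) dz + ∫(-5/(z + 4)) dz.
Step 2. Evaluate the standard form [assuming z > -1]: now -4*log(z + 1) + ∫(3/(z + 2)) dz + ∫(-5/(z + 4)) dz.
Step 3. Evaluate the standard form [assuming z > -2]: now -4*log(z + 1) + 3*log(z + 2) + ∫(-5/(z + 4)) dz.
Step 4. Evaluate the standard form [assuming z > -4]: now -4*log(z + 1) + 3*log(z + 2) - 5*log(z + 4).
Answer: -4*log(z + 1) + 3*log(z + 2) - 5*log(z + 4).


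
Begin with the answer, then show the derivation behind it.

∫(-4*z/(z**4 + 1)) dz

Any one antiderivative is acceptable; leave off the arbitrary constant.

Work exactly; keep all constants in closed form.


The answer is -2*atan(z**2).
Step 1. Substitute u = z**2, turning ∫(-4*z/(z**4 + 1)) dz into ∫(-2/(u**2 + 1)) du: now ∫(-2/(u**2 + 1)) du.
Step 2. Evaluate the standard form: now -2*atan(u).
Step 3. Substitute back u = z**2: now -2*atan(z**2).
Answer: -2*atan(z**2).


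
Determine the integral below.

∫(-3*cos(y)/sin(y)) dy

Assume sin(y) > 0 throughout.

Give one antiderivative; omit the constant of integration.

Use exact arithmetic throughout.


Answer: -3*log(sin(y)).


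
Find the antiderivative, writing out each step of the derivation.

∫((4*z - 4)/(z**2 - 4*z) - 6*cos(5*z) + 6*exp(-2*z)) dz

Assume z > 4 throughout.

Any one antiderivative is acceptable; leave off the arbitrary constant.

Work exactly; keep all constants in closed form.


Step 1. Rewrite: now ∫((4*z - 4)/(z**2 - 4*z)) dz + ∫(6*exp(-2*z)) dz + ∫(-6*cos(5*z)) dz.
Step 2. Evaluate the standard form: now ∫((4*z - 4)/(z**2 - 4*z)) dz + ∫(-6*cos(5*z)) dz - 3*exp(-2*z).
Step 3. Evaluate the standard form: now -6*sin(5*z)/5 + ∫((4*z - 4)/(z**2 - 4*z)) dz - 3*exp(-2*z).
Step 4. Decompose ∫((4*z - 4)/(z**2 - 4*z)) dz by partial fractions, (4*z - 4)/(z**2 - 4*z) = 3/(z - 4) + 1/z: now -6*sin(5*z)/5 + ∫(1/z) dz + ∫(3/(z - 4)) dz - 3*exp(-2*z).
Step 5. Evaluate the standard form [assuming z > 4]: now 3*log(z - 4) - 6*sin(5*z)/5 + ∫(1/z) dz - 3*exp(-2*z).
Step 6. Evaluate the standard form [assuming z > 0]: now log(z) + 3*log(z - 4) - 6*sin(5*z)/5 - 3*exp(-2*z).
Answer: log(z) + 3*log(z - 4) - 6*sin(5*z)/5 - 3*exp(-2*z).


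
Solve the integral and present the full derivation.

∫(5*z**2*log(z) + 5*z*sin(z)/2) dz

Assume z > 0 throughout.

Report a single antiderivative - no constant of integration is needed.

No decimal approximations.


Step 1. Rewrite: now ∫(5*z*sin(z)/2) dz + ∫(5*z**2*log(z)) dz.
Step 2. Integrate ∫(5*z*sin(z)/2) dz by parts with u = z, dv = (5*sin(z)/2) dz, so v = -5*cos(z)/2: now -5*z*cos(z)/2 + ∫(5*z**2*log(z)) dz + ∫(5*cos(z)/2) dz.
Step 3. Evaluate the standard form: now -5*z*cos(z)/2 + 5*sin(z)/2 + ∫(5*z**2*log(z)) dz.
Step 4. Integrate ∫(5*z**2*log(z)) dz by parts with u = log(z), dv = (5*z**2) dz, so v = 5*z**3/3 [assuming z > 0]: now 5*z**3*log(z)/3 - 5*z*cos(z)/2 + 5*sin(z)/2 + ∫(-5*z**2/3) dz.
Step 5. Evaluate the standard form: now 5*z**3*log(z)/3 - 5*z**3/9 - 5*z*cos(z)/2 + 5*sin(z)/2.
Answer: 5*z**3*log(z)/3 - 5*z**3/9 - 5*z*cos(z)/2 + 5*sin(z)/2.


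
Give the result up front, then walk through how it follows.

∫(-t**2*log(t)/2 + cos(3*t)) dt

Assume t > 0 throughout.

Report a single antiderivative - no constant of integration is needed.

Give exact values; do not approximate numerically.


The answer is -t**3*log(t)/6 + t**3/18 + sin(3*t)/3.
Step 1. Rewrite: now ∫(-t**2*log(t)/2) dt + ∫(cos(3*t)) dt.
Step 2. Evaluate the standard form: now sin(3*t)/3 + ∫(-t**2*log(t)/2) dt.
Step 3. Integrate ∫(-t**2*log(t)/2) dt by parts with u = log(t), dv = (-t**2/2) dt, so v = -t**3/6 [assuming t > 0]: now -t**3*log(t)/6 + sin(3*t)/3 + ∫(t**2/6) dt.
Step 4. Evaluate the standard form: now -t**3*log(t)/6 + t**3/18 + sin(3*t)/3.
Answer: -t**3*log(t)/6 + t**3/18 + sin(3*t)/3.


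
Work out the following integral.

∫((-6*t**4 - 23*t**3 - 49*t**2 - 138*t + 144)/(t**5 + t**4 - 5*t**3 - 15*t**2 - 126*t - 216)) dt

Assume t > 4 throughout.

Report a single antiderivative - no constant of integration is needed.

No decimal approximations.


Answer: -4*log(t - 4) - 4*log(t + 2) + 2*log(t + 3) - atan(t/3).


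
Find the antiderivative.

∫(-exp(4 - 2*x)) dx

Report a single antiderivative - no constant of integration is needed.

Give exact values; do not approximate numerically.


Answer: exp(4 - 2*x)/2.


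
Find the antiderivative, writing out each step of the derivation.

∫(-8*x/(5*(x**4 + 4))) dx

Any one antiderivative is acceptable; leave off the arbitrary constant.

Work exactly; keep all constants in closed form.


Step 1. Substitute u = x**2, turning ∫(-8*x/(5*(x**4 + 4))) dx into ∫(-4/(5*(u**2 + 4))) du: now ∫(-4/(5*(u**2 + 4))) du.
Step 2. Evaluate the standard form: now -2*atan(u/2)/5.
Step 3. Substitute back u = x**2: now -2*atan(x**2/2)/5.
Answer: -2*atan(x**2/2)/5.


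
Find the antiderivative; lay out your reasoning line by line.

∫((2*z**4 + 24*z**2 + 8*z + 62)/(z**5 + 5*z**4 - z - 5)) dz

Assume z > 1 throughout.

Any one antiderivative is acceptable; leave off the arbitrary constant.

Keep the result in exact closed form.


Step 1. Decompose ∫((2*z**4 + 24*z**2 + 8*z + 62)/(z**5 + 5*z**4 - z - 5)) dz by partial fractions, (2*z**4 + 24*z**2 + 8*z + 62)/(z**5 + 5*z**4 - z - 5) = -4/(z**2 + 1) + 3/(z + 5) - 5/(z + 1) + 4/(z - 1): now ∫(4/(z - 1)) dz + ∫(-5/(z + 1)) dz + ∫(3/(z + 5)) dz + ∫(-4/(z**2 + 1)) dz.
Step 2. Evaluate the standard form [assuming z > -1]: now -5*log(z + 1) + ∫(4/(z - 1)) dz + ∫(3/(z + 5)) dz + ∫(-4/(z**2 + 1)) dz.
Step 3. Evaluate the standard form [assuming z > 1]: now 4*log(z - 1) - 5*log(z + 1) + ∫(3/(z + 5)) dz + ∫(-4/(z**2 + 1)) dz.
Step 4. Evaluate the standard form [assuming z > -5]: now 4*log(z - 1) - 5*log(z + 1) + 3*log(z + 5) + ∫(-4/(z**2 + 1)) dz.
Step 5. Evaluate the standard form: now 4*log(z - 1) - 5*log(z + 1) + 3*log(z + 5) - 4*atan(z).
Answer: 4*log(z - 1) - 5*log(z + 1) + 3*log(z + 5) - 4*atan(z).


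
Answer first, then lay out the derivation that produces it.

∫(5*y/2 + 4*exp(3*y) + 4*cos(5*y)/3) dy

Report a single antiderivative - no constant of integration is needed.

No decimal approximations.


The answer is 5*y**2/4 + 4*exp(3*y)/3 + 4*sin(5*y)/15.
Step 1. Rewrite: now ∫(5*y/2) dy + ∫(4*exp(3*y)) dy + ∫(4*cos(5*y)/3) dy.
Step 2. Evaluate the standard form: now 4*exp(3*y)/3 + ∫(5*y/2) dy + ∫(4*cos(5*y)/3) dy.
Step 3. Evaluate the standard form: now 4*exp(3*y)/3 + 4*sin(5*y)/15 + ∫(5*y/2) dy.
Step 4. Evaluate the standard form: now 5*y**2/4 + 4*exp(3*y)/3 + 4*sin(5*y)/15.
Answer: 5*y**2/4 + 4*exp(3*y)/3 + 4*sin(5*y)/15.


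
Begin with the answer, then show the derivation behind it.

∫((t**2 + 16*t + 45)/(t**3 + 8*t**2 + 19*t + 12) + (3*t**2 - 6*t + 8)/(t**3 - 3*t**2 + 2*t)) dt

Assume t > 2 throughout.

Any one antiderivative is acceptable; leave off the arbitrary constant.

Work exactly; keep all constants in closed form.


The answer is 4*log(t) + 4*log(t - 2) - 5*log(t - 1) + 5*log(t + 1) - 3*log(t + 3) - log(t + 4).
Step 1. Rewrite: now ∫((t**2 + 16*t + 45)/(t**3 + 8*t**2 + 19*t + 12)) dt + ∫((3*t**2 - 6*t + 8)/(t**3 - 3*t**2 + 2*t)) dt.
Step 2. Decompose ∫((t**2 + 16*t + 45)/(t**3 + 8*t**2 + 19*t + 12)) dt by partial fractions, (t**2 + 16*t + 45)/(t**3 + 8*t**2 + 19*t + 12) = -1/(t + 4) - 3/(t + 3) + 5/(t + 1): now ∫((3*t**2 - 6*t + 8)/(t**3 - 3*t**2 + 2*t)) dt + ∫(5/(t + 1)) dt + ∫(-3/(t + 3)) dt + ∫(-1/(t + 4)) dt.
Step 3. Evaluate the standard form [assuming t > -4]: now -log(t + 4) + ∫((3*t**2 - 6*t + 8)/(t**3 - 3*t**2 + 2*t)) dt + ∫(5/(t + 1)) dt + ∫(-3/(t + 3)) dt.
Step 4. Evaluate the standard form [assuming t > -3]: now -3*log(t + 3) - log(t + 4) + ∫((3*t**2 - 6*t + 8)/(t**3 - 3*t**2 + 2*t)) dt + ∫(5/(t + 1)) dt.
Step 5. Evaluate the standard form [assuming t > -1]: now 5*log(t + 1) - 3*log(t + 3) - log(t + 4) + ∫((3*t**2 - 6*t + 8)/(t**3 - 3*t**2 + 2*t)) dt.
Step 6. Decompose ∫((3*t**2 - 6*t + 8)/(t**3 - 3*t**2 + 2*t)) dt by partial fractions, (3*t**2 - 6*t + 8)/(t**3 - 3*t**2 + 2*t) = -5/(t - 1) + 4/(t - 2) + 4/t: now 5*log(t + 1) - 3*log(t + 3) - log(t + 4) + ∫(4/t) dt + ∫(4/(t - 2)) dt + ∫(-5/(t - 1)) dt.
Step 7. Evaluate the standard form [assuming t > 2]: now 4*log(t - 2) + 5*log(t + 1) - 3*log(t + 3) - log(t + 4) + ∫(4/t) dt + ∫(-5/(t - 1)) dt.
Step 8. Evaluate the standard form [assuming t > 1]: now 4*log(t - 2) - 5*log(t - 1) + 5*log(t + 1) - 3*log(t + 3) - log(t + 4) + ∫(4/t) dt.
Step 9. Evaluate the standard form [assuming t > 0]: now 4*log(t) + 4*log(t - 2) - 5*log(t - 1) + 5*log(t + 1) - 3*log(t + 3) - log(t + 4).
Answer: 4*log(t) + 4*log(t - 2) - 5*log(t - 1) + 5*log(t + 1) - 3*log(t + 3) - log(t + 4).


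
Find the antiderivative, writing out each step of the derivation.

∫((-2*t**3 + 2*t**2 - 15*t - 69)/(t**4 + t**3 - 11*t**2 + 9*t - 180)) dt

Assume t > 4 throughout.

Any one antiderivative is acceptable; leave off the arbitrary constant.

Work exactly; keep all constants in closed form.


Step 1. Decompose ∫((-2*t**3 + 2*t**2 - 15*t - 69)/(t**4 + t**3 - 11*t**2 + 9*t - 180)) dt by partial fractions, (-2*t**3 + 2*t**2 - 15*t - 69)/(t**4 + t**3 - 11*t**2 + 9*t - 180) = 3/(t**2 + 9) - 1/(t + 5) - 1/(t - 4): now ∫(-1/(t - 4)) dt + ∫(-1/(t + 5)) dt + ∫(3/(t**2 + 9)) dt.
Step 2. Evaluate the standard form [assuming t > 4]: now -log(t - 4) + ∫(-1/(t + 5)) dt + ∫(3/(t**2 + 9)) dt.
Step 3. Evaluate the standard form [assuming t > -5]: now -log(t - 4) - log(t + 5) + ∫(3/(t**2 + 9)) dt.
Step 4. Evaluate the standard form: now -log(t - 4) - log(t + 5) + atan(t/3).
Answer: -log(t - 4) - log(t + 5) + atan(t/3).


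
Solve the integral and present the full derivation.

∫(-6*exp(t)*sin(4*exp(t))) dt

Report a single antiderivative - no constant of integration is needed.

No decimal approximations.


Step 1. Substitute u = exp(t), turning ∫(-6*exp(t)*sin(4*exp(t))) dt into ∫(-6*sin(4*u)) du: now ∫(-6*sin(4*u)) du.
Step 2. Evaluate the standard form: now 3*cos(4*u)/2.
Step 3. Substitute back u = exp(t): now 3*cos(4*exp(t))/2.
Answer: 3*cos(4*exp(t))/2.


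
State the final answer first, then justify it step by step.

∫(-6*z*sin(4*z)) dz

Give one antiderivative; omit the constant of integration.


The answer is 3*z*cos(4*z)/2 - 3*sin(4*z)/8.
Step 1. Integrate ∫(-6*z*sin(4*z)) dz by parts with u = z, dv = (-6*sin(4*z)) dz, so v = 3*cos(4*z)/2: now 3*z*cos(4*z)/2 + ∫(-3*cos(4*z)/2) dz.
Step 2. Evaluate the standard form: now 3*z*cos(4*z)/2 - 3*sin(4*z)/8.
Answer: 3*z*cos(4*z)/2 - 3*sin(4*z)/8.


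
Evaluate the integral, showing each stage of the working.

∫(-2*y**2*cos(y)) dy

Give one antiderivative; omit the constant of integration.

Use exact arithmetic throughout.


Step 1. Integrate ∫(-2*y**2*cos(y)) dy by parts with u = y**2, dv = (-2*cos(y)) dy, so v = -2*sin(y): now -2*y**2*sin(y) + ∫(4*y*sin(y)) dy.
Step 2. Integrate ∫(4*y*sin(y)) dy by parts with u = y, dv = (4*sin(y)) dy, so v = -4*cos(y): now -2*y**2*sin(y) - 4*y*cos(y) + ∫(4*cos(y)) dy.
Step 3. Evaluate the standard form: now -2*y**2*sin(y) - 4*y*cos(y) + 4*sin(y).
Answer: -2*y**2*sin(y) - 4*y*cos(y) + 4*sin(y).


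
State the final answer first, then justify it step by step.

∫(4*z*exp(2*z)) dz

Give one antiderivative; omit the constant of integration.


The answer is 2*z*exp(2*z) - exp(2*z).
Step 1. Integrate ∫(4*z*exp(2*z)) dz by parts with u = z, dv = (4*exp(2*z)) dz, so v = 2*exp(2*z): now 2*z*exp(2*z) + ∫(-2*exp(2*z)) dz.
Step 2. Evaluate the standard form: now 2*z*exp(2*z) - exp(2*z).
Answer: 2*z*exp(2*z) - exp(2*z).


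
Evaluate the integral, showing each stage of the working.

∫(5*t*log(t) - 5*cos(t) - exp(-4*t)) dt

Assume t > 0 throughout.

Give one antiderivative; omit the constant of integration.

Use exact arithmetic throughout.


Step 1. Rewrite: now ∫(5*t*log(t)) dt + ∫(-exp(-4*t)) dt + ∫(-5*cos(t)) dt.
Step 2. Evaluate the standard form: now ∫(5*t*log(t)) dt + ∫(-5*cos(t)) dt + exp(-4*t)/4.
Step 3. Integrate ∫(5*t*log(t)) dt by parts with u = log(t), dv = (5*t) dt, so v = 5*t**2/2 [assuming t > 0]: now 5*t**2*log(t)/2 + ∫(-5*t/2) dt + ∫(-5*cos(t)) dt + exp(-4*t)/4.
Step 4. Evaluate the standard form: now 5*t**2*log(t)/2 - 5*t**2/4 + ∫(-5*cos(t)) dt + exp(-4*t)/4.
Step 5. Evaluate the standard form: now 5*t**2*log(t)/2 - 5*t**2/4 - 5*sin(t) + exp(-4*t)/4.
Answer: 5*t**2*log(t)/2 - 5*t**2/4 - 5*sin(t) + exp(-4*t)/4.


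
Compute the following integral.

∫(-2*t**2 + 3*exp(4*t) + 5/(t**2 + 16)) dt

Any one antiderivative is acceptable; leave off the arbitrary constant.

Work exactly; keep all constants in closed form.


Answer: -2*t**3/3 + 3*exp(4*t)/4 + 5*atan(t/4)/4.


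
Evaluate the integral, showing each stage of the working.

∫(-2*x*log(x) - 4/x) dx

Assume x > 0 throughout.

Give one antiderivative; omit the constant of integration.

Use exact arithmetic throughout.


Step 1. Rewrite: now ∫(-4/x) dx + ∫(-2*x*log(x)) dx.
Step 2. Integrate ∫(-2*x*log(x)) dx by parts with u = log(x), dv = (-2*x) dx, so v = -x**2 [assuming x > 0]: now -x**2*log(x) + ∫(-4/x) dx + ∫(x) dx.
Step 3. Evaluate the standard form: now -x**2*log(x) + x**2/2 + ∫(-4/x) dx.
Step 4. Evaluate the standard form [assuming x > 0]: now -x**2*log(x) + x**2/2 - 4*log(x).
Answer: -x**2*log(x) + x**2/2 - 4*log(x).


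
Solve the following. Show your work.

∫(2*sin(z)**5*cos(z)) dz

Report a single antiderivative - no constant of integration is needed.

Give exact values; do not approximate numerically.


Step 1. Substitute u = sin(z), turning ∫(2*sin(z)**5*cos(z)) dz into ∫(2*u**5) du: now ∫(2*u**5) du.
Step 2. Evaluate the standard form: now u**6/3.
Step 3. Substitute back u = sin(z): now sin(z)**6/3.
Answer: sin(z)**6/3.


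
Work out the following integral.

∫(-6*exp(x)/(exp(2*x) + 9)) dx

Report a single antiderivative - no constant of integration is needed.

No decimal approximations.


Answer: -2*atan(exp(x)/3).


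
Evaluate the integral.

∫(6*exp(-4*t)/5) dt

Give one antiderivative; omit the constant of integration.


Answer: -3*exp(-4*t)/10.


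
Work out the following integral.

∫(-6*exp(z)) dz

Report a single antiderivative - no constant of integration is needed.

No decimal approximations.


Answer: -6*exp(z).


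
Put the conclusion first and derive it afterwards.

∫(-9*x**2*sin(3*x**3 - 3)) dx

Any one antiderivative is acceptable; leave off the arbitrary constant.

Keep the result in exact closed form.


The answer is cos(3*x**3 - 3).
Step 1. Substitute u = x**3 - 1, turning ∫(-9*x**2*sin(3*x**3 - 3)) dx into ∫(-3*sin(3*u)) du: now ∫(-3*sin(3*u)) du.
Step 2. Evaluate the standard form: now cos(3*u).
Step 3. Substitute back u = x**3 - 1: now cos(3*x**3 - 3).
Answer: cos(3*x**3 - 3).


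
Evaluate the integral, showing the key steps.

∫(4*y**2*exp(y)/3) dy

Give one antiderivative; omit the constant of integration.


Step 1. Integrate ∫(4*y**2*exp(y)/3) dy by parts with u = y**2, dv = (4*exp(y)/3) dy, so v = 4*exp(y)/3: now 4*y**2*exp(y)/3 + ∫(-8*y*exp(y)/3) dy.
Step 2. Integrate ∫(-8*y*exp(y)/3) dy by parts with u = y, dv = (-8*exp(y)/3) dy, so v = -8*exp(y)/3: now 4*y**2*exp(y)/3 - 8*y*exp(y)/3 + ∫(8*exp(y)/3) dy.
Step 3. Evaluate the standard form: now 4*y**2*exp(y)/3 - 8*y*exp(y)/3 + 8*exp(y)/3.
Answer: 4*y**2*exp(y)/3 - 8*y*exp(y)/3 + 8*exp(y)/3.


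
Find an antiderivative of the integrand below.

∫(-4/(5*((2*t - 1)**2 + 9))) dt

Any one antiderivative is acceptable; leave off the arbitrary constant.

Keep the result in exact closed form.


Answer: -2*atan(2*t/3 - 1/3)/15.


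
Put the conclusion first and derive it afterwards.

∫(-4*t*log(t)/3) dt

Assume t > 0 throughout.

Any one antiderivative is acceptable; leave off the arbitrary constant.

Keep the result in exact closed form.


The answer is -2*t**2*log(t)/3 + t**2/3.
Step 1. Integrate ∫(-4*t*log(t)/3) dt by parts with u = log(t), dv = (-4*t/3) dt, so v = -2*t**2/3 [assuming t > 0]: now -2*t**2*log(t)/3 + ∫(2*t/3) dt.
Step 2. Evaluate the standard form: now -2*t**2*log(t)/3 + t**2/3.
Answer: -2*t**2*log(t)/3 + t**2/3.


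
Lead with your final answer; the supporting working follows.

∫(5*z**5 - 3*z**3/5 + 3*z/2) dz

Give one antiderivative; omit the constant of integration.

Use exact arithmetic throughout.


The answer is 5*z**6/6 - 3*z**4/20 + 3*z**2/4.
Step 1. Rewrite: now ∫(3*z/2) dz + ∫(-3*z**3/5) dz + ∫(5*z**5) dz.
Step 2. Evaluate the standard form: now 5*z**6/6 + ∫(3*z/2) dz + ∫(-3*z**3/5) dz.
Step 3. Evaluate the standard form: now 5*z**6/6 - 3*z**4/20 + ∫(3*z/2) dz.
Step 4. Evaluate the standard form: now 5*z**6/6 - 3*z**4/20 + 3*z**2/4.
Answer: 5*z**6/6 - 3*z**4/20 + 3*z**2/4.


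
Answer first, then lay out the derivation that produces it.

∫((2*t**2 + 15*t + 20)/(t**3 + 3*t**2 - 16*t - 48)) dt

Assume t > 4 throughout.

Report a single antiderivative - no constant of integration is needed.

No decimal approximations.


The answer is 2*log(t - 4) + log(t + 3) - log(t + 4).
Step 1. Decompose ∫((2*t**2 + 15*t + 20)/(t**3 + 3*t**2 - 16*t - 48)) dt by partial fractions, (2*t**2 + 15*t + 20)/(t**3 + 3*t**2 - 16*t - 48) = -1/(t + 4) + 1/(t + 3) + 2/(t - 4): now ∫(2/(t - 4)) dt + ∫(1/(t + 3)) dt + ∫(-1/(t + 4)) dt.
Step 2. Evaluate the standard form [assuming t > 4]: now 2*log(t - 4) + ∫(1/(t + 3)) dt + ∫(-1/(t + 4)) dt.
Step 3. Evaluate the standard form [assuming t > -4]: now 2*log(t - 4) - log(t + 4) + ∫(1/(t + 3)) dt.
Step 4. Evaluate the standard form [assuming t > -3]: now 2*log(t - 4) + log(t + 3) - log(t + 4).
Answer: 2*log(t - 4) + log(t + 3) - log(t + 4).


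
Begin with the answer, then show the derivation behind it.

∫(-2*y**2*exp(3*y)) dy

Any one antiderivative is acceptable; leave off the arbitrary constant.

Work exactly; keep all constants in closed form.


The answer is -2*y**2*exp(3*y)/3 + 4*y*exp(3*y)/9 - 4*exp(3*y)/27.
Step 1. Integrate ∫(-2*y**2*exp(3*y)) dy by parts with u = y**2, dv = (-2*exp(3*y)) dy, so v = -2*exp(3*y)/3: now -2*y**2*exp(3*y)/3 + ∫(4*y*exp(3*y)/3) dy.
Step 2. Integrate ∫(4*y*exp(3*y)/3) dy by parts with u = y, dv = (4*exp(3*y)/3) dy, so v = 4*exp(3*y)/9: now -2*y**2*exp(3*y)/3 + 4*y*exp(3*y)/9 + ∫(-4*exp(3*y)/9) dy.
Step 3. Evaluate the standard form: now -2*y**2*exp(3*y)/3 + 4*y*exp(3*y)/9 - 4*exp(3*y)/27.
Answer: -2*y**2*exp(3*y)/3 + 4*y*exp(3*y)/9 - 4*exp(3*y)/27.


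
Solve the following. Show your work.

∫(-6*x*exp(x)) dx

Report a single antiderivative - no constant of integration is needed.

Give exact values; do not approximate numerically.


Step 1. Integrate ∫(-6*x*exp(x)) dx by parts with u = x, dv = (-6*exp(x)) dx, so v = -6*exp(x): now -6*x*exp(x) + ∫(6*exp(x)) dx.
Step 2. Evaluate the standard form: now -6*x*exp(x) + 6*exp(x).
Answer: -6*x*exp(x) + 6*exp(x).


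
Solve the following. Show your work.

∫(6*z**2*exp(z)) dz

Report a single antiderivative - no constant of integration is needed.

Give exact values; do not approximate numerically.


Step 1. Integrate ∫(6*z**2*exp(z)) dz by parts with u = z**2, dv = (6*exp(z)) dz, so v = 6*exp(z): now 6*z**2*exp(z) + ∫(-12*z*exp(z)) dz.
Step 2. Integrate ∫(-12*z*exp(z)) dz by parts with u = z, dv = (-12*exp(z)) dz, so v = -12*exp(z): now 6*z**2*exp(z) - 12*z*exp(z) + ∫(12*exp(z)) dz.
Step 3. Evaluate the standard form: now 6*z**2*exp(z) - 12*z*exp(z) + 12*exp(z).
Answer: 6*z**2*exp(z) - 12*z*exp(z) + 12*exp(z).


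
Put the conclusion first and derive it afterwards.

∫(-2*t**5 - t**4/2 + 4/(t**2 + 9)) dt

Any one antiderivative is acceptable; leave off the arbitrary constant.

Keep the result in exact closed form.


The answer is -t**6/3 - t**5/10 + 4*atan(t/3)/3.
Step 1. Rewrite: now ∫(-t**4/2) dt + ∫(-2*t**5) dt + ∫(4/(t**2 + 9)) dt.
Step 2. Evaluate the standard form: now -t**6/3 + ∫(-t**4/2) dt + ∫(4/(t**2 + 9)) dt.
Step 3. Evaluate the standard form: now -t**6/3 + 4*atan(t/3)/3 + ∫(-t**4/2) dt.
Step 4. Evaluate the standard form: now -t**6/3 - t**5/10 + 4*atan(t/3)/3.
Answer: -t**6/3 - t**5/10 + 4*atan(t/3)/3.


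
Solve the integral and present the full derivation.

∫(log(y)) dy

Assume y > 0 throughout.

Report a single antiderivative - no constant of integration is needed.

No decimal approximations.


Step 1. Integrate ∫(log(y)) dy by parts with u = log(y), dv = (1) dy, so v = y [assuming y > 0]: now y*log(y) + ∫(-1) dy.
Step 2. Evaluate the standard form: now y*log(y) - y.
Answer: y*log(y) - y.


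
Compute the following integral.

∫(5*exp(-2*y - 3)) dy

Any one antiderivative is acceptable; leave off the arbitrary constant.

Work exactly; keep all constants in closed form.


Answer: -5*exp(-2*y - 3)/2.


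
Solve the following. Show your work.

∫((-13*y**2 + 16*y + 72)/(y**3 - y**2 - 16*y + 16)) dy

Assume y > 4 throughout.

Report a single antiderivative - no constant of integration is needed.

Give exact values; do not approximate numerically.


Step 1. Decompose ∫((-13*y**2 + 16*y + 72)/(y**3 - y**2 - 16*y + 16)) dy by partial fractions, (-13*y**2 + 16*y + 72)/(y**3 - y**2 - 16*y + 16) = -5/(y + 4) - 5/(y - 1) - 3/(y - 4): now ∫(-3/(y - 4)) dy + ∫(-5/(y - 1)) dy + ∫(-5/(y + 4)) dy.
Step 2. Evaluate the standard form [assuming y > 4]: now -3*log(y - 4) + ∫(-5/(y - 1)) dy + ∫(-5/(y + 4)) dy.
Step 3. Evaluate the standard form [assuming y > -4]: now -3*log(y - 4) - 5*log(y + 4) + ∫(-5/(y - 1)) dy.
Step 4. Evaluate the standard form [assuming y > 1]: now -3*log(y - 4) - 5*log(y - 1) - 5*log(y + 4).
Answer: -3*log(y - 4) - 5*log(y - 1) - 5*log(y + 4).


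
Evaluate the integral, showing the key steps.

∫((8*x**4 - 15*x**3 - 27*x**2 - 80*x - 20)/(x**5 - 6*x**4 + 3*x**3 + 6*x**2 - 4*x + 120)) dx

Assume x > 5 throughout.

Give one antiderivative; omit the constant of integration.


Step 1. Decompose ∫((8*x**4 - 15*x**3 - 27*x**2 - 80*x - 20)/(x**5 - 6*x**4 + 3*x**3 + 6*x**2 - 4*x + 120)) dx by partial fractions, (8*x**4 - 15*x**3 - 27*x**2 - 80*x - 20)/(x**5 - 6*x**4 + 3*x**3 + 6*x**2 - 4*x + 120) = 4/(x**2 + 4) + 1/(x + 2) + 2/(x - 3) + 5/(x - 5): now ∫(5/(x - 5)) dx + ∫(2/(x - 3)) dx + ∫(1/(x + 2)) dx + ∫(4/(x**2 + 4)) dx.
Step 2. Evaluate the standard form [assuming x > -2]: now log(x + 2) + ∫(5/(x - 5)) dx + ∫(2/(x - 3)) dx + ∫(4/(x**2 + 4)) dx.
Step 3. Evaluate the standard form [assuming x > 3]: now 2*log(x - 3) + log(x + 2) + ∫(5/(x - 5)) dx + ∫(4/(x**2 + 4)) dx.
Step 4. Evaluate the standard form [assuming x > 5]: now 5*log(x - 5) + 2*log(x - 3) + log(x + 2) + ∫(4/(x**2 + 4)) dx.
Step 5. Evaluate the standard form: now 5*log(x - 5) + 2*log(x - 3) + log(x + 2) + 2*atan(x/2).
Answer: 5*log(x - 5) + 2*log(x - 3) + log(x + 2) + 2*atan(x/2).


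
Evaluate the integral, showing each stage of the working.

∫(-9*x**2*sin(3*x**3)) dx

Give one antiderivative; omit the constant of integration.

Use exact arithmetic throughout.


Step 1. Substitute u = x**3, turning ∫(-9*x**2*sin(3*x**3)) dx into ∫(-3*sin(3*u)) du: now ∫(-3*sin(3*u)) du.
Step 2. Evaluate the standard form: now cos(3*u).
Step 3. Substitute back u = x**3: now cos(3*x**3).
Answer: cos(3*x**3).


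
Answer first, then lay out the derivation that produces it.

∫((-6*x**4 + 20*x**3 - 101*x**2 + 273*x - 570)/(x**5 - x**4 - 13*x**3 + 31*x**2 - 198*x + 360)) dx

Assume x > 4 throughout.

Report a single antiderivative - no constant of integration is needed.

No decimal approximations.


The answer is -3*log(x - 4) + 2*log(x - 2) - 5*log(x + 5) - atan(x/3).
Step 1. Decompose ∫((-6*x**4 + 20*x**3 - 101*x**2 + 273*x - 570)/(x**5 - x**4 - 13*x**3 + 31*x**2 - 198*x + 360)) dx by partial fractions, (-6*x**4 + 20*x**3 - 101*x**2 + 273*x - 570)/(x**5 - x**4 - 13*x**3 + 31*x**2 - 198*x + 360) = -3/(x**2 + 9) - 5/(x + 5) + 2/(x - 2) - 3/(x - 4): now ∫(-3/(x - 4)) dx + ∫(2/(x - 2)) dx + ∫(-5/(x + 5)) dx + ∫(-3/(x**2 + 9)) dx.
Step 2. Evaluate the standard form [assuming x > 4]: now -3*log(x - 4) + ∫(2/(x - 2)) dx + ∫(-5/(x + 5)) dx + ∫(-3/(x**2 + 9)) dx.
Step 3. Evaluate the standard form [assuming x > -5]: now -3*log(x - 4) - 5*log(x + 5) + ∫(2/(x - 2)) dx + ∫(-3/(x**2 + 9)) dx.
Step 4. Evaluate the standard form [assuming x > 2]: now -3*log(x - 4) + 2*log(x - 2) - 5*log(x + 5) + ∫(-3/(x**2 + 9)) dx.
Step 5. Evaluate the standard form: now -3*log(x - 4) + 2*log(x - 2) - 5*log(x + 5) - atan(x/3).
Answer: -3*log(x - 4) + 2*log(x - 2) - 5*log(x + 5) - atan(x/3).


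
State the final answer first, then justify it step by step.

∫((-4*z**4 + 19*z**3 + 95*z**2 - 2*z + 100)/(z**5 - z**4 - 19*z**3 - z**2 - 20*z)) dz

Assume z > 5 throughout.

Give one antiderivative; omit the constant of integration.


The answer is -5*log(z) + 2*log(z - 5) - log(z + 4) + atan(z).
Step 1. Decompose ∫((-4*z**4 + 19*z**3 + 95*z**2 - 2*z + 100)/(z**5 - z**4 - 19*z**3 - z**2 - 20*z)) dz by partial fractions, (-4*z**4 + 19*z**3 + 95*z**2 - 2*z + 100)/(z**5 - z**4 - 19*z**3 - z**2 - 20*z) = 1/(z**2 + 1) - 1/(z + 4) + 2/(z - 5) - 5/z: now ∫(-5/z) dz + ∫(2/(z - 5)) dz + ∫(-1/(z + 4)) dz + ∫(1/(z**2 + 1)) dz.
Step 2. Evaluate the standard form [assuming z > 0]: now -5*log(z) + ∫(2/(z - 5)) dz + ∫(-1/(z + 4)) dz + ∫(1/(z**2 + 1)) dz.
Step 3. Evaluate the standard form [assuming z > 5]: now -5*log(z) + 2*log(z - 5) + ∫(-1/(z + 4)) dz + ∫(1/(z**2 + 1)) dz.
Step 4. Evaluate the standard form [assuming z > -4]: now -5*log(z) + 2*log(z - 5) - log(z + 4) + ∫(1/(z**2 + 1)) dz.
Step 5. Evaluate the standard form: now -5*log(z) + 2*log(z - 5) - log(z + 4) + atan(z).
Answer: -5*log(z) + 2*log(z - 5) - log(z + 4) + atan(z).


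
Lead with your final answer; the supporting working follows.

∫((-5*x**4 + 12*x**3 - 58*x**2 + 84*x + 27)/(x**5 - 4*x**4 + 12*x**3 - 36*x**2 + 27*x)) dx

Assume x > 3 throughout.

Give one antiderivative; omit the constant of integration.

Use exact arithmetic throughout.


The answer is log(x) - 3*log(x - 3) - 3*log(x - 1) + 4*atan(x/3)/3.
Step 1. Decompose ∫((-5*x**4 + 12*x**3 - 58*x**2 + 84*x + 27)/(x**5 - 4*x**4 + 12*x**3 - 36*x**2 + 27*x)) dx by partial fractions, (-5*x**4 + 12*x**3 - 58*x**2 + 84*x + 27)/(x**5 - 4*x**4 + 12*x**3 - 36*x**2 + 27*x) = 4/(x**2 + 9) - 3/(x - 1) - 3/(x - 3) + 1/x: now ∫(1/x) dx + ∫(-3/(x - 3)) dx + ∫(-3/(x - 1)) dx + ∫(4/(x**2 + 9)) dx.
Step 2. Evaluate the standard form [assuming x > 0]: now log(x) + ∫(-3/(x - 3)) dx + ∫(-3/(x - 1)) dx + ∫(4/(x**2 + 9)) dx.
Step 3. Evaluate the standard form [assuming x > 3]: now log(x) - 3*log(x - 3) + ∫(-3/(x - 1)) dx + ∫(4/(x**2 + 9)) dx.
Step 4. Evaluate the standard form [assuming x > 1]: now log(x) - 3*log(x - 3) - 3*log(x - 1) + ∫(4/(x**2 + 9)) dx.
Step 5. Evaluate the standard form: now log(x) - 3*log(x - 3) - 3*log(x - 1) + 4*atan(x/3)/3.
Answer: log(x) - 3*log(x - 3) - 3*log(x - 1) + 4*atan(x/3)/3.


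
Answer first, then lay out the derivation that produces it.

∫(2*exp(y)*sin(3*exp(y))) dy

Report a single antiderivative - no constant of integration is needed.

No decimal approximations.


The answer is -2*cos(3*exp(y))/3.
Step 1. Substitute u = exp(y), turning ∫(2*exp(y)*sin(3*exp(y))) dy into ∫(2*sin(3*u)) du: now ∫(2*sin(3*u)) du.
Step 2. Evaluate the standard form: now -2*cos(3*u)/3.
Step 3. Substitute back u = exp(y): now -2*cos(3*exp(y))/3.
Answer: -2*cos(3*exp(y))/3.


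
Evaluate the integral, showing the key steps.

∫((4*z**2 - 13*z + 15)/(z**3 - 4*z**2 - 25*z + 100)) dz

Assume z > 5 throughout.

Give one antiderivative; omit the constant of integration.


Step 1. Decompose ∫((4*z**2 - 13*z + 15)/(z**3 - 4*z**2 - 25*z + 100)) dz by partial fractions, (4*z**2 - 13*z + 15)/(z**3 - 4*z**2 - 25*z + 100) = 2/(z + 5) - 3/(z - 4) + 5/(z - 5): now ∫(5/(z - 5)) dz + ∫(-3/(z - 4)) dz + ∫(2/(z + 5)) dz.
Step 2. Evaluate the standard form [assuming z > -5]: now 2*log(z + 5) + ∫(5/(z - 5)) dz + ∫(-3/(z - 4)) dz.
Step 3. Evaluate the standard form [assuming z > 5]: now 5*log(z - 5) + 2*log(z + 5) + ∫(-3/(z - 4)) dz.
Step 4. Evaluate the standard form [assuming z > 4]: now 5*log(z - 5) - 3*log(z - 4) + 2*log(z + 5).
Answer: 5*log(z - 5) - 3*log(z - 4) + 2*log(z + 5).


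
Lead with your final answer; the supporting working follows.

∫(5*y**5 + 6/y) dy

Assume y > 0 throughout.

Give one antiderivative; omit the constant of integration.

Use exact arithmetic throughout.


The answer is 5*y**6/6 + 6*log(y).
Step 1. Rewrite: now ∫(6/y) dy + ∫(5*y**5) dy.
Step 2. Evaluate the standard form [assuming y > 0]: now 6*log(y) + ∫(5*y**5) dy.
Step 3. Evaluate the standard form: now 5*y**6/6 + 6*log(y).
Answer: 5*y**6/6 + 6*log(y).


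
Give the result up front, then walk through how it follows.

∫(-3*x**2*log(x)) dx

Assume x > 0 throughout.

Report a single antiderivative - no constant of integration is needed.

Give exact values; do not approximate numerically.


The answer is -x**3*log(x) + x**3/3.
Step 1. Integrate ∫(-3*x**2*log(x)) dx by parts with u = log(x), dv = (-3*x**2) dx, so v = -x**3 [assuming x > 0]: now -x**3*log(x) + ∫(x**2) dx.
Step 2. Evaluate the standard form: now -x**3*log(x) + x**3/3.
Answer: -x**3*log(x) + x**3/3.


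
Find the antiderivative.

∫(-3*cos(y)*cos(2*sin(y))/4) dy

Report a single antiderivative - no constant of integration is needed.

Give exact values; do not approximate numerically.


Answer: -3*sin(2*sin(y))/8.


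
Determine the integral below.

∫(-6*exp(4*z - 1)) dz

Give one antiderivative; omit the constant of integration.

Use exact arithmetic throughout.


Answer: -3*exp(4*z - 1)/2.


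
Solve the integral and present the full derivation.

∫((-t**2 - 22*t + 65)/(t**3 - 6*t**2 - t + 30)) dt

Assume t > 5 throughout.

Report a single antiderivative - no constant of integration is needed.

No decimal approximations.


Step 1. Decompose ∫((-t**2 - 22*t + 65)/(t**3 - 6*t**2 - t + 30)) dt by partial fractions, (-t**2 - 22*t + 65)/(t**3 - 6*t**2 - t + 30) = 3/(t + 2) + 1/(t - 3) - 5/(t - 5): now ∫(-5/(t - 5)) dt + ∫(1/(t - 3)) dt + ∫(3/(t + 2)) dt.
Step 2. Evaluate the standard form [assuming t > -2]: now 3*log(t + 2) + ∫(-5/(t - 5)) dt + ∫(1/(t - 3)) dt.
Step 3. Evaluate the standard form [assuming t > 3]: now log(t - 3) + 3*log(t + 2) + ∫(-5/(t - 5)) dt.
Step 4. Evaluate the standard form [assuming t > 5]: now -5*log(t - 5) + log(t - 3) + 3*log(t + 2).
Answer: -5*log(t - 5) + log(t - 3) + 3*log(t + 2).


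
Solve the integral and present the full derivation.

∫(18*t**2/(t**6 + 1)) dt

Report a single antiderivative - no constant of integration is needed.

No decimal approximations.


Step 1. Substitute u = t**3, turning ∫(18*t**2/(t**6 + 1)) dt into ∫(6/(u**2 + 1)) du: now ∫(6/(u**2 + 1)) du.
Step 2. Evaluate the standard form: now 6*atan(u).
Step 3. Substitute back u = t**3: now 6*atan(t**3).
Answer: 6*atan(t**3).


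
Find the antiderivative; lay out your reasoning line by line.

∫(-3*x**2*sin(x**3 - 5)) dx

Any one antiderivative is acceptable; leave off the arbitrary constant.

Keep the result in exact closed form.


Step 1. Substitute u = x**3 - 5, turning ∫(-3*x**2*sin(x**3 - 5)) dx into ∫(-sin(u)) du: now ∫(-sin(u)) du.
Step 2. Evaluate the standard form: now cos(u).
Step 3. Substitute back u = x**3 - 5: now cos(x**3 - 5).
Answer: cos(x**3 - 5).
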